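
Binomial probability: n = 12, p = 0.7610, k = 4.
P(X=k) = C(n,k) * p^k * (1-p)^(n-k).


C(12,4) = 495
p^4 = 0.335381
(1-p)^8 = 1.064592e-05
P = 495 * 0.335381 * 1.064592e-05 = 0.0018

P(X=4) = 0.0018


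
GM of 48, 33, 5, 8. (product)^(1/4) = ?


Product = 48 × 33 × 5 × 8 = 63360
GM = 63360^(1/4) = 15.8655

GM = 15.8655


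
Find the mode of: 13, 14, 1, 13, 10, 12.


Frequencies: 1:1, 10:1, 12:1, 13:2, 14:1
Max frequency = 2
Mode = 13

Mode = 13


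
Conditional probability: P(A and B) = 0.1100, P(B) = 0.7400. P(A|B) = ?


P(A|B) = 0.1100/0.7400 = 0.1486

P(A|B) = 0.1486


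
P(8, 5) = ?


P(8,5) = 8!/3!
= 40320/6
= 6720

P(8,5) = 6720


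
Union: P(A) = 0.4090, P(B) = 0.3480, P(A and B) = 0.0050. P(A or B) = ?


P(A∪B) = 0.4090 + 0.3480 - 0.0050
= 0.7570 - 0.0050
= 0.7520

P(A∪B) = 0.7520


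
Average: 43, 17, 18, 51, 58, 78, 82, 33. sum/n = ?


Sum = 43 + 17 + 18 + 51 + 58 + 78 + 82 + 33 = 380
n = 8
Mean = 380/8 = 47.5000

Mean = 47.5000


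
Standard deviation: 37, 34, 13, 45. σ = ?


Mean = 32.2500
Variance = 139.6875
SD = sqrt(139.6875) = 11.8189

SD = 11.8189


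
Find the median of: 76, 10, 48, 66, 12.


Sorted: 10, 12, 48, 66, 76
n = 5 (odd)
Middle value = 48

Median = 48


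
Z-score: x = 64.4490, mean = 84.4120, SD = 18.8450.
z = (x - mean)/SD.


z = (64.4490 - 84.4120)/18.8450
= -19.9630/18.8450
= -1.0593

z = -1.0593


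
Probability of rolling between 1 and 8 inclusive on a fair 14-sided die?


Favorable outcomes (1 ≤ roll ≤ 8): 8
Total outcomes = 14
P = 8/14 = 0.5714

P = 0.5714


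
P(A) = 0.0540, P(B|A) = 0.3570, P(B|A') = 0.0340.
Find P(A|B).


P(B) = P(B|A)*P(A) + P(B|A')*P(A')
= 0.3570*0.0540 + 0.0340*0.9460
= 0.019278 + 0.032164 = 0.051442
P(A|B) = 0.019278/0.051442 = 0.3748

P(A|B) = 0.3748


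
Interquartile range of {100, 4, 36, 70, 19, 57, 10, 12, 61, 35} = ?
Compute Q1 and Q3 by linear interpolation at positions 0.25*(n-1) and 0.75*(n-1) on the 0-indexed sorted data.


Sorted: 4, 10, 12, 19, 35, 36, 57, 61, 70, 100
Q1 (25th %ile) = 13.7500
Q3 (75th %ile) = 60.0000
IQR = 60.0000 - 13.7500 = 46.2500

IQR = 46.2500


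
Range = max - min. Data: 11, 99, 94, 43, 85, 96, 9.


Max = 99, Min = 9
Range = 99 - 9 = 90

Range = 90


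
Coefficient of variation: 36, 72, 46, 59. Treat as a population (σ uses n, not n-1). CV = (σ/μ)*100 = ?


Mean = 53.2500
SD = 13.5531
CV = (13.5531/53.2500)*100 = 25.4519%

CV = 25.4519%


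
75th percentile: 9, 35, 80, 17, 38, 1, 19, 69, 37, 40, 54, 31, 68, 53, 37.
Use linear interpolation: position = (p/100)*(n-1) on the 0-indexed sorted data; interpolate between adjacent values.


Sorted: 1, 9, 17, 19, 31, 35, 37, 37, 38, 40, 53, 54, 68, 69, 80
n = 15
Index = 75/100 * 14 = 10.5000
Lower = data[10] = 53, Upper = data[11] = 54
P75 = 53 + 0.5000*(1) = 53.5000

P75 = 53.5000


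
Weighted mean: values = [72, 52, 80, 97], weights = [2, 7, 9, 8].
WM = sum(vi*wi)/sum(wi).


Numerator = 72*2 + 52*7 + 80*9 + 97*8 = 2004
Denominator = 2 + 7 + 9 + 8 = 26
WM = 2004/26 = 77.0769

WM = 77.0769


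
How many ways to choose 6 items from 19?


C(19,6) = 19!/(6! × 13!)
= 121645100408832000/(720 × 6227020800)
= 27132

C(19,6) = 27132


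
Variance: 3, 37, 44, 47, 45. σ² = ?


Mean = 35.2000
Squared deviations: 1036.8400, 3.2400, 77.4400, 139.2400, 96.0400
Sum = 1352.8000
Variance = 1352.8000/5 = 270.5600

Variance = 270.5600


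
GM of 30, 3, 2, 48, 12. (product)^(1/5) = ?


Product = 30 × 3 × 2 × 48 × 12 = 103680
GM = 103680^(1/5) = 10.0725

GM = 10.0725


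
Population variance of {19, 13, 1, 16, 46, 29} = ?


Mean = 20.6667
Squared deviations: 2.7778, 58.7778, 386.7778, 21.7778, 641.7778, 69.4444
Sum = 1181.3333
Variance = 1181.3333/6 = 196.8889

Variance = 196.8889


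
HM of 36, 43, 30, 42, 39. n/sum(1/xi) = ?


Sum of reciprocals = 1/36 + 1/43 + 1/30 + 1/42 + 1/39 = 0.133817
HM = 5/0.133817 = 37.3643

HM = 37.3643


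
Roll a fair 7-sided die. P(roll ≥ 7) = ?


Favorable outcomes (roll ≥ 7): 1
Total outcomes = 7
P = 1/7 = 0.1429

P = 0.1429


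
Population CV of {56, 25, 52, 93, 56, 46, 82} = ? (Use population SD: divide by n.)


Mean = 58.5714
SD = 20.9616
CV = (20.9616/58.5714)*100 = 35.7881%

CV = 35.7881%


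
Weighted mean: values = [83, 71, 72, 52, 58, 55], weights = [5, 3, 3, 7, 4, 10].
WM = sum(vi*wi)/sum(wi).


Numerator = 83*5 + 71*3 + 72*3 + 52*7 + 58*4 + 55*10 = 1990
Denominator = 5 + 3 + 3 + 7 + 4 + 10 = 32
WM = 1990/32 = 62.1875

WM = 62.1875


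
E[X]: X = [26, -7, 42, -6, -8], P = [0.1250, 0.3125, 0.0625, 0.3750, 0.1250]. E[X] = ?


E[X] = 26*0.1250 - 7*0.3125 + 42*0.0625 - 6*0.3750 - 8*0.1250
= 3.2500 - 2.1875 + 2.6250 - 2.2500 - 1.0000
= 0.4375

E[X] = 0.4375


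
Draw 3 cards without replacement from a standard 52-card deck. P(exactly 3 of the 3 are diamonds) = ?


Hypergeometric: P(X=3) = C(13,3)·C(39,0) / C(52,3)
= 286 × 1 / 22100
= 286/22100 = 0.0129

P = 0.0129


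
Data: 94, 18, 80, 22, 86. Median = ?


Sorted: 18, 22, 80, 86, 94
n = 5 (odd)
Middle value = 80

Median = 80


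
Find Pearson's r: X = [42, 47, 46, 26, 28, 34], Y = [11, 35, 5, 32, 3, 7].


Mean X = 37.1667, Mean Y = 15.5000
SD X = 8.335000, SD Y = 12.983964
Cov = 5.750000
r = 5.750000/(8.335000*12.983964) = 0.0531

r = 0.0531


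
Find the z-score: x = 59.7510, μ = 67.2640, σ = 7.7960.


z = (59.7510 - 67.2640)/7.7960
= -7.5130/7.7960
= -0.9637

z = -0.9637


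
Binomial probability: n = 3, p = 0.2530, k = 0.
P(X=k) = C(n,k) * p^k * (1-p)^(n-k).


C(3,0) = 1
p^0 = 1.000000
(1-p)^3 = 0.416833
P = 1 * 1.000000 * 0.416833 = 0.4168

P(X=0) = 0.4168


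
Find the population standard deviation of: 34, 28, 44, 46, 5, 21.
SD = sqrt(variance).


Mean = 29.6667
Variance = 196.2222
SD = sqrt(196.2222) = 14.0079

SD = 14.0079


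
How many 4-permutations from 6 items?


P(6,4) = 6!/2!
= 720/2
= 360

P(6,4) = 360


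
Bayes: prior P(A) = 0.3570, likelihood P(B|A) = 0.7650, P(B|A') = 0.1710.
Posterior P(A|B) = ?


P(B) = P(B|A)*P(A) + P(B|A')*P(A')
= 0.7650*0.3570 + 0.1710*0.6430
= 0.273105 + 0.109953 = 0.383058
P(A|B) = 0.273105/0.383058 = 0.7130

P(A|B) = 0.7130


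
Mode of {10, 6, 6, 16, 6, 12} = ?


Frequencies: 6:3, 10:1, 12:1, 16:1
Max frequency = 3
Mode = 6

Mode = 6


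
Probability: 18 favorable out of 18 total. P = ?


P = 18/18 = 1.0000

P = 1.0000


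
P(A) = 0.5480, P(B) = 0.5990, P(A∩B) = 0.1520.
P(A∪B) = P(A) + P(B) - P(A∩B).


P(A∪B) = 0.5480 + 0.5990 - 0.1520
= 1.1470 - 0.1520
= 0.9950

P(A∪B) = 0.9950


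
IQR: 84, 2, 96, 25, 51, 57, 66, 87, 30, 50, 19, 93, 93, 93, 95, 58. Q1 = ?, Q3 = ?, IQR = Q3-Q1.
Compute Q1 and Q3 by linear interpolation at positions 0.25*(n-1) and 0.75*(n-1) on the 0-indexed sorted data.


Sorted: 2, 19, 25, 30, 50, 51, 57, 58, 66, 84, 87, 93, 93, 93, 95, 96
Q1 (25th %ile) = 45.0000
Q3 (75th %ile) = 93.0000
IQR = 93.0000 - 45.0000 = 48.0000

IQR = 48.0000


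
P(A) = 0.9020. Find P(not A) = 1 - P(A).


P(not A) = 1 - 0.9020 = 0.0980

P(not A) = 0.0980


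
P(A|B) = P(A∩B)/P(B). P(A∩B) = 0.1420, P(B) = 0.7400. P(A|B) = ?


P(A|B) = 0.1420/0.7400 = 0.1919

P(A|B) = 0.1919


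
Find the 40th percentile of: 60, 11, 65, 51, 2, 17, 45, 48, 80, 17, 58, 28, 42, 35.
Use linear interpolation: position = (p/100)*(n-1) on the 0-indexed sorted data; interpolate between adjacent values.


Sorted: 2, 11, 17, 17, 28, 35, 42, 45, 48, 51, 58, 60, 65, 80
n = 14
Index = 40/100 * 13 = 5.2000
Lower = data[5] = 35, Upper = data[6] = 42
P40 = 35 + 0.2000*(7) = 36.4000

P40 = 36.4000


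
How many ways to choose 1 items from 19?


C(19,1) = 19!/(1! × 18!)
= 121645100408832000/(1 × 6402373705728000)
= 19

C(19,1) = 19


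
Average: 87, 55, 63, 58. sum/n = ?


Sum = 87 + 55 + 63 + 58 = 263
n = 4
Mean = 263/4 = 65.7500

Mean = 65.7500


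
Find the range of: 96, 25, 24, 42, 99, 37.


Max = 99, Min = 24
Range = 99 - 24 = 75

Range = 75


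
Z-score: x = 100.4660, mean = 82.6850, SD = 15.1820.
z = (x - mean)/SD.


z = (100.4660 - 82.6850)/15.1820
= 17.7810/15.1820
= 1.1712

z = 1.1712


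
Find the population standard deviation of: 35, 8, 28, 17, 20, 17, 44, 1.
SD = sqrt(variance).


Mean = 21.2500
Variance = 171.9375
SD = sqrt(171.9375) = 13.1125

SD = 13.1125


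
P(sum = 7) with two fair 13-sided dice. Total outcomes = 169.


Total outcomes = 13×13 = 169
Favorable (sum = 7): 6
P = 6/169 = 0.0355

P = 0.0355


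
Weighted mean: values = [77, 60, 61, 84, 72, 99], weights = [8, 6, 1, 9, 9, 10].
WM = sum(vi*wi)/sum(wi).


Numerator = 77*8 + 60*6 + 61*1 + 84*9 + 72*9 + 99*10 = 3431
Denominator = 8 + 6 + 1 + 9 + 9 + 10 = 43
WM = 3431/43 = 79.7907

WM = 79.7907


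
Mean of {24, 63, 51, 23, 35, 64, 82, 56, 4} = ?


Sum = 24 + 63 + 51 + 23 + 35 + 64 + 82 + 56 + 4 = 402
n = 9
Mean = 402/9 = 44.6667

Mean = 44.6667


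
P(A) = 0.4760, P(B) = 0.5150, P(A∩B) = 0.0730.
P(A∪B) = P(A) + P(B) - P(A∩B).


P(A∪B) = 0.4760 + 0.5150 - 0.0730
= 0.9910 - 0.0730
= 0.9180

P(A∪B) = 0.9180


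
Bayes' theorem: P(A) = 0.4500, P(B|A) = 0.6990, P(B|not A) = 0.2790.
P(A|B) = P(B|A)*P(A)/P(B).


P(B) = P(B|A)*P(A) + P(B|A')*P(A')
= 0.6990*0.4500 + 0.2790*0.5500
= 0.314550 + 0.153450 = 0.468000
P(A|B) = 0.314550/0.468000 = 0.6721

P(A|B) = 0.6721


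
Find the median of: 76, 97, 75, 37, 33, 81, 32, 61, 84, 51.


Sorted: 32, 33, 37, 51, 61, 75, 76, 81, 84, 97
n = 10 (even)
Middle values: 61 and 75
Median = (61+75)/2 = 68.0000

Median = 68.0000


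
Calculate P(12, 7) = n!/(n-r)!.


P(12,7) = 12!/5!
= 479001600/120
= 3991680

P(12,7) = 3991680


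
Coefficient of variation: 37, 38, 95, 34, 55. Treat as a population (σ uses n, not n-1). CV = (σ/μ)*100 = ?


Mean = 51.8000
SD = 22.8158
CV = (22.8158/51.8000)*100 = 44.0459%

CV = 44.0459%


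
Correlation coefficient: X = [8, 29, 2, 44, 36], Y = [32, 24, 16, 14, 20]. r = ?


Mean X = 23.8000, Mean Y = 21.2000
SD X = 16.178999, SD Y = 6.400000
Cov = -40.560000
r = -40.560000/(16.178999*6.400000) = -0.3917

r = -0.3917


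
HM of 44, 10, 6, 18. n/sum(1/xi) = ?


Sum of reciprocals = 1/44 + 1/10 + 1/6 + 1/18 = 0.344949
HM = 4/0.344949 = 11.5959

HM = 11.5959


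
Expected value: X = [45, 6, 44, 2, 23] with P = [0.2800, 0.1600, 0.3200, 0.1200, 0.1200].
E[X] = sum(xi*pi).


E[X] = 45*0.2800 + 6*0.1600 + 44*0.3200 + 2*0.1200 + 23*0.1200
= 12.6000 + 0.9600 + 14.0800 + 0.2400 + 2.7600
= 30.6400

E[X] = 30.6400


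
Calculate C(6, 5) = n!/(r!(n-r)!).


C(6,5) = 6!/(5! × 1!)
= 720/(120 × 1)
= 6

C(6,5) = 6


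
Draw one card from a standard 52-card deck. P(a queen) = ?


4 queens in 52 cards
P = 4/52 = 0.0769

P = 0.0769


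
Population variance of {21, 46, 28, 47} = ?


Mean = 35.5000
Squared deviations: 210.2500, 110.2500, 56.2500, 132.2500
Sum = 509.0000
Variance = 509.0000/4 = 127.2500

Variance = 127.2500


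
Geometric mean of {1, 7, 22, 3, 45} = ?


Product = 1 × 7 × 22 × 3 × 45 = 20790
GM = 20790^(1/5) = 7.3042

GM = 7.3042


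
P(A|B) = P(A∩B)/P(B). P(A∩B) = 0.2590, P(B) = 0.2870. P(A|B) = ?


P(A|B) = 0.2590/0.2870 = 0.9024

P(A|B) = 0.9024


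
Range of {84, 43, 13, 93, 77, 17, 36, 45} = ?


Max = 93, Min = 13
Range = 93 - 13 = 80

Range = 80


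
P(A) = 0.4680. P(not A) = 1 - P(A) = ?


P(not A) = 1 - 0.4680 = 0.5320

P(not A) = 0.5320


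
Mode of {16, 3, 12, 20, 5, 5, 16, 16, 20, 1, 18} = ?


Frequencies: 1:1, 3:1, 5:2, 12:1, 16:3, 18:1, 20:2
Max frequency = 3
Mode = 16

Mode = 16


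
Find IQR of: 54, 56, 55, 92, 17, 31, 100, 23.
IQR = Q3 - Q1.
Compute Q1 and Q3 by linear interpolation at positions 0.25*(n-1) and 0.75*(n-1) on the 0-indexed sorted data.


Sorted: 17, 23, 31, 54, 55, 56, 92, 100
Q1 (25th %ile) = 29.0000
Q3 (75th %ile) = 65.0000
IQR = 65.0000 - 29.0000 = 36.0000

IQR = 36.0000


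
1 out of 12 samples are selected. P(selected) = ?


P = 1/12 = 0.0833

P = 0.0833


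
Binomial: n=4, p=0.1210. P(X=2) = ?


C(4,2) = 6
p^2 = 0.014641
(1-p)^2 = 0.772641
P = 6 * 0.014641 * 0.772641 = 0.0679

P(X=2) = 0.0679


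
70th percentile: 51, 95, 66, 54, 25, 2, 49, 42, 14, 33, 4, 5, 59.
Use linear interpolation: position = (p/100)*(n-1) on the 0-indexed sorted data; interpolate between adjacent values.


Sorted: 2, 4, 5, 14, 25, 33, 42, 49, 51, 54, 59, 66, 95
n = 13
Index = 70/100 * 12 = 8.4000
Lower = data[8] = 51, Upper = data[9] = 54
P70 = 51 + 0.4000*(3) = 52.2000

P70 = 52.2000


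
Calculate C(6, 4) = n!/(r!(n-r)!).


C(6,4) = 6!/(4! × 2!)
= 720/(24 × 2)
= 15

C(6,4) = 15


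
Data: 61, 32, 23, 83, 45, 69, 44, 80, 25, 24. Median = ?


Sorted: 23, 24, 25, 32, 44, 45, 61, 69, 80, 83
n = 10 (even)
Middle values: 44 and 45
Median = (44+45)/2 = 44.5000

Median = 44.5000


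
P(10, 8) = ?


P(10,8) = 10!/2!
= 3628800/2
= 1814400

P(10,8) = 1814400


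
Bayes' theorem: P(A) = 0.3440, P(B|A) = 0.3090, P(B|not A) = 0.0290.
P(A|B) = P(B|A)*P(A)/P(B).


P(B) = P(B|A)*P(A) + P(B|A')*P(A')
= 0.3090*0.3440 + 0.0290*0.6560
= 0.106296 + 0.019024 = 0.125320
P(A|B) = 0.106296/0.125320 = 0.8482

P(A|B) = 0.8482


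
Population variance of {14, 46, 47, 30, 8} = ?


Mean = 29.0000
Squared deviations: 225.0000, 289.0000, 324.0000, 1.0000, 441.0000
Sum = 1280.0000
Variance = 1280.0000/5 = 256.0000

Variance = 256.0000


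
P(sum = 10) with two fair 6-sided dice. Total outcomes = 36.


Total outcomes = 6×6 = 36
Favorable (sum = 10): 3
P = 3/36 = 0.0833

P = 0.0833


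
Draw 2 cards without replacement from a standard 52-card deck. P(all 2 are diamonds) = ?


P(all diamonds) = (13/52) × (12/51)
= 0.0588

P = 0.0588


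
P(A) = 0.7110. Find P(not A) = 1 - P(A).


P(not A) = 1 - 0.7110 = 0.2890

P(not A) = 0.2890


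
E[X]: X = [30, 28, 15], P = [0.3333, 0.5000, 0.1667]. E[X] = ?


E[X] = 30*0.3333 + 28*0.5000 + 15*0.1667
= 9.9990 + 14.0000 + 2.5005
= 26.4995

E[X] = 26.4995


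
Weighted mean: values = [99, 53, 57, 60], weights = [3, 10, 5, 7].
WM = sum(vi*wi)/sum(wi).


Numerator = 99*3 + 53*10 + 57*5 + 60*7 = 1532
Denominator = 3 + 10 + 5 + 7 = 25
WM = 1532/25 = 61.2800

WM = 61.2800


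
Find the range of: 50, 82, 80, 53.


Max = 82, Min = 50
Range = 82 - 50 = 32

Range = 32


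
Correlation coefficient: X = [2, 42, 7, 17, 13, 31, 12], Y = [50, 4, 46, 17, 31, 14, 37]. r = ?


Mean X = 17.7143, Mean Y = 28.4286
SD X = 13.002355, SD Y = 15.989793
Cov = -195.020408
r = -195.020408/(13.002355*15.989793) = -0.9380

r = -0.9380


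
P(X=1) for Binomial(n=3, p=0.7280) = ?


C(3,1) = 3
p^1 = 0.728000
(1-p)^2 = 0.073984
P = 3 * 0.728000 * 0.073984 = 0.1616

P(X=1) = 0.1616


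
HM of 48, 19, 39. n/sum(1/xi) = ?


Sum of reciprocals = 1/48 + 1/19 + 1/39 = 0.099106
HM = 3/0.099106 = 30.2706

HM = 30.2706


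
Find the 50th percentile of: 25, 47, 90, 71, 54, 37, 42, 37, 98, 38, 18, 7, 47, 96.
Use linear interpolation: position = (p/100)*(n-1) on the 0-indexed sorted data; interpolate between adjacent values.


Sorted: 7, 18, 25, 37, 37, 38, 42, 47, 47, 54, 71, 90, 96, 98
n = 14
Index = 50/100 * 13 = 6.5000
Lower = data[6] = 42, Upper = data[7] = 47
P50 = 42 + 0.5000*(5) = 44.5000

P50 = 44.5000


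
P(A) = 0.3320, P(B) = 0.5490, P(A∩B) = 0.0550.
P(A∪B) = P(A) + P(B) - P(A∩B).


P(A∪B) = 0.3320 + 0.5490 - 0.0550
= 0.8810 - 0.0550
= 0.8260

P(A∪B) = 0.8260


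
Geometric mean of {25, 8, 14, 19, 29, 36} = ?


Product = 25 × 8 × 14 × 19 × 29 × 36 = 55540800
GM = 55540800^(1/6) = 19.5330

GM = 19.5330


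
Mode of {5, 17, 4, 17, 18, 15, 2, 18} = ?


Frequencies: 2:1, 4:1, 5:1, 15:1, 17:2, 18:2
Max frequency = 2
Mode = 17, 18

Mode = 17, 18


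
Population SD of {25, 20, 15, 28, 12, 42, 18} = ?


Mean = 22.8571
Variance = 86.9796
SD = sqrt(86.9796) = 9.3263

SD = 9.3263


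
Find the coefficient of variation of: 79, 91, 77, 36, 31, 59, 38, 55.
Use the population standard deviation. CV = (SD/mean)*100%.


Mean = 58.2500
SD = 20.9568
CV = (20.9568/58.2500)*100 = 35.9773%

CV = 35.9773%


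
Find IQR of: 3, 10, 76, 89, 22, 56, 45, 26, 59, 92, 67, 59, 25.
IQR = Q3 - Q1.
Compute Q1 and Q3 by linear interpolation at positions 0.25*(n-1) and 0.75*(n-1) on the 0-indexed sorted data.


Sorted: 3, 10, 22, 25, 26, 45, 56, 59, 59, 67, 76, 89, 92
Q1 (25th %ile) = 25.0000
Q3 (75th %ile) = 67.0000
IQR = 67.0000 - 25.0000 = 42.0000

IQR = 42.0000


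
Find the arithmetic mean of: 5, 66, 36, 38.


Sum = 5 + 66 + 36 + 38 = 145
n = 4
Mean = 145/4 = 36.2500

Mean = 36.2500


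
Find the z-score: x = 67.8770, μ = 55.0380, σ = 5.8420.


z = (67.8770 - 55.0380)/5.8420
= 12.8390/5.8420
= 2.1977

z = 2.1977


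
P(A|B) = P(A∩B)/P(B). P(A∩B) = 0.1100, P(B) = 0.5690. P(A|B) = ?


P(A|B) = 0.1100/0.5690 = 0.1933

P(A|B) = 0.1933


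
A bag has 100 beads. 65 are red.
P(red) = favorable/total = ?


P = 65/100 = 0.6500

P = 0.6500


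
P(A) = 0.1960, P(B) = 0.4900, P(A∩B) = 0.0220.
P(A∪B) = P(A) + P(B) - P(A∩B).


P(A∪B) = 0.1960 + 0.4900 - 0.0220
= 0.6860 - 0.0220
= 0.6640

P(A∪B) = 0.6640


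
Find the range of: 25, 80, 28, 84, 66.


Max = 84, Min = 25
Range = 84 - 25 = 59

Range = 59


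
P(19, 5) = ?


P(19,5) = 19!/14!
= 121645100408832000/87178291200
= 1395360

P(19,5) = 1395360


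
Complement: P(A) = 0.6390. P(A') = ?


P(not A) = 1 - 0.6390 = 0.3610

P(not A) = 0.3610


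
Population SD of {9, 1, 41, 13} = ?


Mean = 16.0000
Variance = 227.0000
SD = sqrt(227.0000) = 15.0665

SD = 15.0665


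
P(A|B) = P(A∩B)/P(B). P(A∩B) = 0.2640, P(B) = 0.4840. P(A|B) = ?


P(A|B) = 0.2640/0.4840 = 0.5455

P(A|B) = 0.5455


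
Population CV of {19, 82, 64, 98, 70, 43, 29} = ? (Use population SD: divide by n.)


Mean = 57.8571
SD = 26.5730
CV = (26.5730/57.8571)*100 = 45.9286%

CV = 45.9286%


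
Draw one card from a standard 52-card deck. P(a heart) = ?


13 hearts in 52 cards
P = 13/52 = 0.2500

P = 0.2500


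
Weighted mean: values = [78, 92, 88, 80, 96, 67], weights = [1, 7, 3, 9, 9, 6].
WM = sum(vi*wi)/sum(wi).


Numerator = 78*1 + 92*7 + 88*3 + 80*9 + 96*9 + 67*6 = 2972
Denominator = 1 + 7 + 3 + 9 + 9 + 6 = 35
WM = 2972/35 = 84.9143

WM = 84.9143


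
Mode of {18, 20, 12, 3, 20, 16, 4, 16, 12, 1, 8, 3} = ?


Frequencies: 1:1, 3:2, 4:1, 8:1, 12:2, 16:2, 18:1, 20:2
Max frequency = 2
Mode = 3, 12, 16, 20

Mode = 3, 12, 16, 20


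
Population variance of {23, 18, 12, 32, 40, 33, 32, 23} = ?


Mean = 26.6250
Squared deviations: 13.1406, 74.3906, 213.8906, 28.8906, 178.8906, 40.6406, 28.8906, 13.1406
Sum = 591.8750
Variance = 591.8750/8 = 73.9844

Variance = 73.9844


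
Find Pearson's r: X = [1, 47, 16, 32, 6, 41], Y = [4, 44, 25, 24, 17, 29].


Mean X = 23.8333, Mean Y = 23.8333
SD X = 17.314894, SD Y = 12.074997
Cov = 187.138889
r = 187.138889/(17.314894*12.074997) = 0.8951

r = 0.8951


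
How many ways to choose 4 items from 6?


C(6,4) = 6!/(4! × 2!)
= 720/(24 × 2)
= 15

C(6,4) = 15


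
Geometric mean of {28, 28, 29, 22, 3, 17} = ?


Product = 28 × 28 × 29 × 22 × 3 × 17 = 25509792
GM = 25509792^(1/6) = 17.1574

GM = 17.1574


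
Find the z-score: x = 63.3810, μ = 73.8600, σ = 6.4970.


z = (63.3810 - 73.8600)/6.4970
= -10.4790/6.4970
= -1.6129

z = -1.6129


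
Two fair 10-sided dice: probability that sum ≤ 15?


Total outcomes = 10×10 = 100
Favorable (sum ≤ 15): 85
P = 85/100 = 0.8500

P = 0.8500


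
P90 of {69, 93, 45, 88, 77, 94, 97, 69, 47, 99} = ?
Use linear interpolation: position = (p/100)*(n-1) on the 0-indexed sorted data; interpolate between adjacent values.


Sorted: 45, 47, 69, 69, 77, 88, 93, 94, 97, 99
n = 10
Index = 90/100 * 9 = 8.1000
Lower = data[8] = 97, Upper = data[9] = 99
P90 = 97 + 0.1000*(2) = 97.2000

P90 = 97.2000


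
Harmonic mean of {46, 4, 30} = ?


Sum of reciprocals = 1/46 + 1/4 + 1/30 = 0.305072
HM = 3/0.305072 = 9.8337

HM = 9.8337


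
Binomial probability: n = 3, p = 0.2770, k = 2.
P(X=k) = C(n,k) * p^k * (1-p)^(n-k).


C(3,2) = 3
p^2 = 0.076729
(1-p)^1 = 0.723000
P = 3 * 0.076729 * 0.723000 = 0.1664

P(X=2) = 0.1664


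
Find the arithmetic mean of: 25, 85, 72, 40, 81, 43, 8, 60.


Sum = 25 + 85 + 72 + 40 + 81 + 43 + 8 + 60 = 414
n = 8
Mean = 414/8 = 51.7500

Mean = 51.7500


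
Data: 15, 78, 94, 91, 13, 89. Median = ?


Sorted: 13, 15, 78, 89, 91, 94
n = 6 (even)
Middle values: 78 and 89
Median = (78+89)/2 = 83.5000

Median = 83.5000


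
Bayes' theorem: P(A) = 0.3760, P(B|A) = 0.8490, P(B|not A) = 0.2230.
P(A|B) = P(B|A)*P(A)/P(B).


P(B) = P(B|A)*P(A) + P(B|A')*P(A')
= 0.8490*0.3760 + 0.2230*0.6240
= 0.319224 + 0.139152 = 0.458376
P(A|B) = 0.319224/0.458376 = 0.6964

P(A|B) = 0.6964


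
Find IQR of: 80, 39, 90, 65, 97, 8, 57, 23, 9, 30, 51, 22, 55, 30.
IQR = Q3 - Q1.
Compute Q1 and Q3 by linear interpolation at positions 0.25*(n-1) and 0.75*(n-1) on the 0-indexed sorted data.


Sorted: 8, 9, 22, 23, 30, 30, 39, 51, 55, 57, 65, 80, 90, 97
Q1 (25th %ile) = 24.7500
Q3 (75th %ile) = 63.0000
IQR = 63.0000 - 24.7500 = 38.2500

IQR = 38.2500


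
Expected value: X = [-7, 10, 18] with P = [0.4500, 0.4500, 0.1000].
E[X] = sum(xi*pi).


E[X] = -7*0.4500 + 10*0.4500 + 18*0.1000
= -3.1500 + 4.5000 + 1.8000
= 3.1500

E[X] = 3.1500


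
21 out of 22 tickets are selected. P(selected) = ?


P = 21/22 = 0.9545

P = 0.9545


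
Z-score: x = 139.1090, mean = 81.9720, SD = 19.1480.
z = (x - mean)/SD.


z = (139.1090 - 81.9720)/19.1480
= 57.1370/19.1480
= 2.9840

z = 2.9840


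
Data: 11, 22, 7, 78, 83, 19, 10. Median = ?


Sorted: 7, 10, 11, 19, 22, 78, 83
n = 7 (odd)
Middle value = 19

Median = 19


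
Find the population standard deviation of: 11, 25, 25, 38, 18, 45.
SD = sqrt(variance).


Mean = 27.0000
Variance = 131.6667
SD = sqrt(131.6667) = 11.4746

SD = 11.4746


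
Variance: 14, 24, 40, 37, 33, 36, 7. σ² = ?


Mean = 27.2857
Squared deviations: 176.5102, 10.7959, 161.6531, 94.3673, 32.6531, 75.9388, 411.5102
Sum = 963.4286
Variance = 963.4286/7 = 137.6327

Variance = 137.6327


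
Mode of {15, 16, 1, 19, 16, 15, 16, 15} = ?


Frequencies: 1:1, 15:3, 16:3, 19:1
Max frequency = 3
Mode = 15, 16

Mode = 15, 16


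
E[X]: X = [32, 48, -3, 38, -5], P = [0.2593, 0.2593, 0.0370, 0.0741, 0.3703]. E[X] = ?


E[X] = 32*0.2593 + 48*0.2593 - 3*0.0370 + 38*0.0741 - 5*0.3703
= 8.2976 + 12.4464 - 0.1110 + 2.8158 - 1.8515
= 21.5973

E[X] = 21.5973


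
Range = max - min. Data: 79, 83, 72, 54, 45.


Max = 83, Min = 45
Range = 83 - 45 = 38

Range = 38


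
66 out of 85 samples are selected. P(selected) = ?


P = 66/85 = 0.7765

P = 0.7765


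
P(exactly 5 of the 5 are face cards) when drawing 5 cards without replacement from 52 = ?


Hypergeometric: P(X=5) = C(12,5)·C(40,0) / C(52,5)
= 792 × 1 / 2598960
= 792/2598960 = 0.0003

P = 0.0003


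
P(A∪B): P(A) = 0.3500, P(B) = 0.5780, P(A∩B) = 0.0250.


P(A∪B) = 0.3500 + 0.5780 - 0.0250
= 0.9280 - 0.0250
= 0.9030

P(A∪B) = 0.9030


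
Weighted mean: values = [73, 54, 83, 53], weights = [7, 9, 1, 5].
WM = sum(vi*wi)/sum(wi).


Numerator = 73*7 + 54*9 + 83*1 + 53*5 = 1345
Denominator = 7 + 9 + 1 + 5 = 22
WM = 1345/22 = 61.1364

WM = 61.1364


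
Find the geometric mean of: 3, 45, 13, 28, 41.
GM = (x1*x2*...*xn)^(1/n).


Product = 3 × 45 × 13 × 28 × 41 = 2014740
GM = 2014740^(1/5) = 18.2324

GM = 18.2324


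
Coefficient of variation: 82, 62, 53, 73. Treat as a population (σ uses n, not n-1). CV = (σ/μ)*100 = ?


Mean = 67.5000
SD = 10.9659
CV = (10.9659/67.5000)*100 = 16.2457%

CV = 16.2457%


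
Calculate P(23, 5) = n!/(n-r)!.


P(23,5) = 23!/18!
= 25852016738884976640000/6402373705728000
= 4037880

P(23,5) = 4037880


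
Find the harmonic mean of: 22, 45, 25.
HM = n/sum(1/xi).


Sum of reciprocals = 1/22 + 1/45 + 1/25 = 0.107677
HM = 3/0.107677 = 27.8612

HM = 27.8612


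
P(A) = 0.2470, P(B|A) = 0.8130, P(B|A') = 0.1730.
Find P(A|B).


P(B) = P(B|A)*P(A) + P(B|A')*P(A')
= 0.8130*0.2470 + 0.1730*0.7530
= 0.200811 + 0.130269 = 0.331080
P(A|B) = 0.200811/0.331080 = 0.6065

P(A|B) = 0.6065


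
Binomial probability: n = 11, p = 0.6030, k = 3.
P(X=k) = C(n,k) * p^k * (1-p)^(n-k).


C(11,3) = 165
p^3 = 0.219256
(1-p)^8 = 0.000617
P = 165 * 0.219256 * 0.000617 = 0.0223

P(X=3) = 0.0223


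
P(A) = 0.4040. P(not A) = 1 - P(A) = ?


P(not A) = 1 - 0.4040 = 0.5960

P(not A) = 0.5960


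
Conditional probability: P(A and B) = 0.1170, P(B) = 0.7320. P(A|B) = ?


P(A|B) = 0.1170/0.7320 = 0.1598

P(A|B) = 0.1598


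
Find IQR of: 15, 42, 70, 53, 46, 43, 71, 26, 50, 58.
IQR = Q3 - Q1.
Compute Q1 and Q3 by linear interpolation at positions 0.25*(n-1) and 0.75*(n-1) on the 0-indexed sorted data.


Sorted: 15, 26, 42, 43, 46, 50, 53, 58, 70, 71
Q1 (25th %ile) = 42.2500
Q3 (75th %ile) = 56.7500
IQR = 56.7500 - 42.2500 = 14.5000

IQR = 14.5000


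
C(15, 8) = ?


C(15,8) = 15!/(8! × 7!)
= 1307674368000/(40320 × 5040)
= 6435

C(15,8) = 6435


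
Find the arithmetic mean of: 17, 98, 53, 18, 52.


Sum = 17 + 98 + 53 + 18 + 52 = 238
n = 5
Mean = 238/5 = 47.6000

Mean = 47.6000


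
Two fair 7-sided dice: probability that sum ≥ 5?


Total outcomes = 7×7 = 49
Favorable (sum ≥ 5): 43
P = 43/49 = 0.8776

P = 0.8776


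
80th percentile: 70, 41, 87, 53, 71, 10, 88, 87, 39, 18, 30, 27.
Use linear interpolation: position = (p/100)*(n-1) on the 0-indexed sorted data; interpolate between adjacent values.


Sorted: 10, 18, 27, 30, 39, 41, 53, 70, 71, 87, 87, 88
n = 12
Index = 80/100 * 11 = 8.8000
Lower = data[8] = 71, Upper = data[9] = 87
P80 = 71 + 0.8000*(16) = 83.8000

P80 = 83.8000


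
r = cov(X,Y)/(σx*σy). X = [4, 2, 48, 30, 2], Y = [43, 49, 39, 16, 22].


Mean X = 17.2000, Mean Y = 33.8000
SD X = 18.701872, SD Y = 12.639620
Cov = -48.160000
r = -48.160000/(18.701872*12.639620) = -0.2037

r = -0.2037


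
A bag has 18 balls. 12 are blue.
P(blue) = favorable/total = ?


P = 12/18 = 0.6667

P = 0.6667


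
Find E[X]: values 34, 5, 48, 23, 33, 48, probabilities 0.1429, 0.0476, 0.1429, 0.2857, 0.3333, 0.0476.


E[X] = 34*0.1429 + 5*0.0476 + 48*0.1429 + 23*0.2857 + 33*0.3333 + 48*0.0476
= 4.8586 + 0.2380 + 6.8592 + 6.5711 + 10.9989 + 2.2848
= 31.8106

E[X] = 31.8106


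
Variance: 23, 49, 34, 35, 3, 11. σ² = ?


Mean = 25.8333
Squared deviations: 8.0278, 536.6944, 66.6944, 84.0278, 521.3611, 220.0278
Sum = 1436.8333
Variance = 1436.8333/6 = 239.4722

Variance = 239.4722


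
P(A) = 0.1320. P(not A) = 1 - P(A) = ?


P(not A) = 1 - 0.1320 = 0.8680

P(not A) = 0.8680


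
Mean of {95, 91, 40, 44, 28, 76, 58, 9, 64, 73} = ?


Sum = 95 + 91 + 40 + 44 + 28 + 76 + 58 + 9 + 64 + 73 = 578
n = 10
Mean = 578/10 = 57.8000

Mean = 57.8000


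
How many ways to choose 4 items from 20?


C(20,4) = 20!/(4! × 16!)
= 2432902008176640000/(24 × 20922789888000)
= 4845

C(20,4) = 4845


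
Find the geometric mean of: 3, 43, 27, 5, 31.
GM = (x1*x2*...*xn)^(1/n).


Product = 3 × 43 × 27 × 5 × 31 = 539865
GM = 539865^(1/5) = 14.0106

GM = 14.0106


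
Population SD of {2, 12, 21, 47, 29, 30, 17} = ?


Mean = 22.5714
Variance = 180.2449
SD = sqrt(180.2449) = 13.4255

SD = 13.4255


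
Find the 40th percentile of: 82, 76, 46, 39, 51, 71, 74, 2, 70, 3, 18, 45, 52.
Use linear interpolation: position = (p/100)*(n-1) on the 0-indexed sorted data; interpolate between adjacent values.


Sorted: 2, 3, 18, 39, 45, 46, 51, 52, 70, 71, 74, 76, 82
n = 13
Index = 40/100 * 12 = 4.8000
Lower = data[4] = 45, Upper = data[5] = 46
P40 = 45 + 0.8000*(1) = 45.8000

P40 = 45.8000


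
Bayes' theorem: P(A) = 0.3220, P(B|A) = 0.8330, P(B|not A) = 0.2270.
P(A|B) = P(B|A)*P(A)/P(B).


P(B) = P(B|A)*P(A) + P(B|A')*P(A')
= 0.8330*0.3220 + 0.2270*0.6780
= 0.268226 + 0.153906 = 0.422132
P(A|B) = 0.268226/0.422132 = 0.6354

P(A|B) = 0.6354


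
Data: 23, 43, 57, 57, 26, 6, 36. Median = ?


Sorted: 6, 23, 26, 36, 43, 57, 57
n = 7 (odd)
Middle value = 36

Median = 36


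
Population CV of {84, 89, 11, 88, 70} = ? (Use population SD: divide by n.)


Mean = 68.4000
SD = 29.4931
CV = (29.4931/68.4000)*100 = 43.1185%

CV = 43.1185%


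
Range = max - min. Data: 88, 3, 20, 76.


Max = 88, Min = 3
Range = 88 - 3 = 85

Range = 85


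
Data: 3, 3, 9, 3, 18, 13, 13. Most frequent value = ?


Frequencies: 3:3, 9:1, 13:2, 18:1
Max frequency = 3
Mode = 3

Mode = 3


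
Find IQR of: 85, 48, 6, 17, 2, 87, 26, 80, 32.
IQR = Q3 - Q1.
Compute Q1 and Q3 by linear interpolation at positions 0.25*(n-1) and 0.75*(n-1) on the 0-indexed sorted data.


Sorted: 2, 6, 17, 26, 32, 48, 80, 85, 87
Q1 (25th %ile) = 17.0000
Q3 (75th %ile) = 80.0000
IQR = 80.0000 - 17.0000 = 63.0000

IQR = 63.0000


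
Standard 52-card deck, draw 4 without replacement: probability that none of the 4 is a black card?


P(no black cards) = (26/52) × (25/51) × (24/50) × (23/49)
= 0.0552

P = 0.0552


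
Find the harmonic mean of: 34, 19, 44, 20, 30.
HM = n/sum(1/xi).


Sum of reciprocals = 1/34 + 1/19 + 1/44 + 1/20 + 1/30 = 0.188104
HM = 5/0.188104 = 26.5810

HM = 26.5810


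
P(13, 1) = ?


P(13,1) = 13!/12!
= 6227020800/479001600
= 13

P(13,1) = 13


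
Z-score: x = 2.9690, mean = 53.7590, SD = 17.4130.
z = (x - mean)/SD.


z = (2.9690 - 53.7590)/17.4130
= -50.7900/17.4130
= -2.9168

z = -2.9168


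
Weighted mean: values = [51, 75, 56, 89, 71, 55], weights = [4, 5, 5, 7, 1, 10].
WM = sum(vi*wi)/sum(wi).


Numerator = 51*4 + 75*5 + 56*5 + 89*7 + 71*1 + 55*10 = 2103
Denominator = 4 + 5 + 5 + 7 + 1 + 10 = 32
WM = 2103/32 = 65.7188

WM = 65.7188


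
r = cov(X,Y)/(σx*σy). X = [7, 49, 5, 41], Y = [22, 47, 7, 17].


Mean X = 25.5000, Mean Y = 23.2500
SD X = 19.716744, SD Y = 14.737283
Cov = 204.375000
r = 204.375000/(19.716744*14.737283) = 0.7034

r = 0.7034


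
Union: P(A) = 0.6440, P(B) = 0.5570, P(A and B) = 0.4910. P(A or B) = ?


P(A∪B) = 0.6440 + 0.5570 - 0.4910
= 1.2010 - 0.4910
= 0.7100

P(A∪B) = 0.7100


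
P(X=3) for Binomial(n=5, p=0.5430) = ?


C(5,3) = 10
p^3 = 0.160103
(1-p)^2 = 0.208849
P = 10 * 0.160103 * 0.208849 = 0.3344

P(X=3) = 0.3344


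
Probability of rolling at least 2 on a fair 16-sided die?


Favorable outcomes (roll ≥ 2): 15
Total outcomes = 16
P = 15/16 = 0.9375

P = 0.9375


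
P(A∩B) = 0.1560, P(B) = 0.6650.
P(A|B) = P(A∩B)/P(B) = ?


P(A|B) = 0.1560/0.6650 = 0.2346

P(A|B) = 0.2346


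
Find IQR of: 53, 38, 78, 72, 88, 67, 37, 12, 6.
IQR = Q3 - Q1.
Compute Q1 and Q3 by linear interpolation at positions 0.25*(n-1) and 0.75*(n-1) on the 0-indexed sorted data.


Sorted: 6, 12, 37, 38, 53, 67, 72, 78, 88
Q1 (25th %ile) = 37.0000
Q3 (75th %ile) = 72.0000
IQR = 72.0000 - 37.0000 = 35.0000

IQR = 35.0000


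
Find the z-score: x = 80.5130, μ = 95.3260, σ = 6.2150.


z = (80.5130 - 95.3260)/6.2150
= -14.8130/6.2150
= -2.3834

z = -2.3834


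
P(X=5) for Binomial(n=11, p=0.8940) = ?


C(11,5) = 462
p^5 = 0.571068
(1-p)^6 = 1.418519e-06
P = 462 * 0.571068 * 1.418519e-06 = 0.0004

P(X=5) = 0.0004


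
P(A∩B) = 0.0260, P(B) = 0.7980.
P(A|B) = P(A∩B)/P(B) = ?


P(A|B) = 0.0260/0.7980 = 0.0326

P(A|B) = 0.0326


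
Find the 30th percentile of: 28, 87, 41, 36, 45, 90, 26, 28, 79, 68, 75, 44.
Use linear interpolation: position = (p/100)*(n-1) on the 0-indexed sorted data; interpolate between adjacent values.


Sorted: 26, 28, 28, 36, 41, 44, 45, 68, 75, 79, 87, 90
n = 12
Index = 30/100 * 11 = 3.3000
Lower = data[3] = 36, Upper = data[4] = 41
P30 = 36 + 0.3000*(5) = 37.5000

P30 = 37.5000


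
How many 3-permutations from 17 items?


P(17,3) = 17!/14!
= 355687428096000/87178291200
= 4080

P(17,3) = 4080


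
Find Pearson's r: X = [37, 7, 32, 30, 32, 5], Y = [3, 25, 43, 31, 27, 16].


Mean X = 23.8333, Mean Y = 24.1667
SD X = 12.798654, SD Y = 12.415268
Cov = 13.361111
r = 13.361111/(12.798654*12.415268) = 0.0841

r = 0.0841


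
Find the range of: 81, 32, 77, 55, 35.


Max = 81, Min = 32
Range = 81 - 32 = 49

Range = 49


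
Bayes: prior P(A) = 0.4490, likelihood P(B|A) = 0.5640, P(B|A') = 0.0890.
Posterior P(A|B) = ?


P(B) = P(B|A)*P(A) + P(B|A')*P(A')
= 0.5640*0.4490 + 0.0890*0.5510
= 0.253236 + 0.049039 = 0.302275
P(A|B) = 0.253236/0.302275 = 0.8378

P(A|B) = 0.8378


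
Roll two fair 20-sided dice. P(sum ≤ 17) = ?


Total outcomes = 20×20 = 400
Favorable (sum ≤ 17): 136
P = 136/400 = 0.3400

P = 0.3400


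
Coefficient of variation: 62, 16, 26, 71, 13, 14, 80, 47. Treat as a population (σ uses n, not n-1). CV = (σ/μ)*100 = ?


Mean = 41.1250
SD = 25.6439
CV = (25.6439/41.1250)*100 = 62.3560%

CV = 62.3560%


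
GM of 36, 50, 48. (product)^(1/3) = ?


Product = 36 × 50 × 48 = 86400
GM = 86400^(1/3) = 44.2084

GM = 44.2084


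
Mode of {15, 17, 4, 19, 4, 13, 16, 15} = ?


Frequencies: 4:2, 13:1, 15:2, 16:1, 17:1, 19:1
Max frequency = 2
Mode = 4, 15

Mode = 4, 15


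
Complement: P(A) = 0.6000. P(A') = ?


P(not A) = 1 - 0.6000 = 0.4000

P(not A) = 0.4000


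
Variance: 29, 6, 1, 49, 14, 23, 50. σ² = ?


Mean = 24.5714
Squared deviations: 19.6122, 344.8980, 555.6122, 596.7551, 111.7551, 2.4694, 646.6122
Sum = 2277.7143
Variance = 2277.7143/7 = 325.3878

Variance = 325.3878


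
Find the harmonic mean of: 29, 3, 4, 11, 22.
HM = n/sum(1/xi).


Sum of reciprocals = 1/29 + 1/3 + 1/4 + 1/11 + 1/22 = 0.754180
HM = 5/0.754180 = 6.6297

HM = 6.6297


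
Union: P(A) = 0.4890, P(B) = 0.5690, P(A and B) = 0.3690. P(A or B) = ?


P(A∪B) = 0.4890 + 0.5690 - 0.3690
= 1.0580 - 0.3690
= 0.6890

P(A∪B) = 0.6890


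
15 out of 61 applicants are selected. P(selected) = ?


P = 15/61 = 0.2459

P = 0.2459


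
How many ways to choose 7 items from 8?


C(8,7) = 8!/(7! × 1!)
= 40320/(5040 × 1)
= 8

C(8,7) = 8


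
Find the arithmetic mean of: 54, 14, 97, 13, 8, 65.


Sum = 54 + 14 + 97 + 13 + 8 + 65 = 251
n = 6
Mean = 251/6 = 41.8333

Mean = 41.8333


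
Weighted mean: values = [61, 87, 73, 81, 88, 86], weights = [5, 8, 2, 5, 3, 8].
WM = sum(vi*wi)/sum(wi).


Numerator = 61*5 + 87*8 + 73*2 + 81*5 + 88*3 + 86*8 = 2504
Denominator = 5 + 8 + 2 + 5 + 3 + 8 = 31
WM = 2504/31 = 80.7742

WM = 80.7742


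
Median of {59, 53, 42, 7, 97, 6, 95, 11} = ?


Sorted: 6, 7, 11, 42, 53, 59, 95, 97
n = 8 (even)
Middle values: 42 and 53
Median = (42+53)/2 = 47.5000

Median = 47.5000


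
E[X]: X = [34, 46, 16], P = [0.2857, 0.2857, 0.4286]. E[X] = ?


E[X] = 34*0.2857 + 46*0.2857 + 16*0.4286
= 9.7138 + 13.1422 + 6.8576
= 29.7136

E[X] = 29.7136


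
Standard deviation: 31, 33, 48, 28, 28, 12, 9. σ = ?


Mean = 27.0000
Variance = 149.1429
SD = sqrt(149.1429) = 12.2124

SD = 12.2124


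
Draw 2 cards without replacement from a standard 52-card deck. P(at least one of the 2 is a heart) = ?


P(at least one) = 1 - P(none)
P(none) = (39/52) × (38/51) = 0.558824
P(at least one) = 1 - 0.558824 = 0.4412

P = 0.4412


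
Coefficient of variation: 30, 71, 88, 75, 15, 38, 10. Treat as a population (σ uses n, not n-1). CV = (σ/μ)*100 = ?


Mean = 46.7143
SD = 28.7934
CV = (28.7934/46.7143)*100 = 61.6373%

CV = 61.6373%


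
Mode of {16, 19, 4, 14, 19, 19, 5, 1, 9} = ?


Frequencies: 1:1, 4:1, 5:1, 9:1, 14:1, 16:1, 19:3
Max frequency = 3
Mode = 19

Mode = 19


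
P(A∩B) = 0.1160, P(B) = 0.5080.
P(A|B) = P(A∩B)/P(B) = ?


P(A|B) = 0.1160/0.5080 = 0.2283

P(A|B) = 0.2283


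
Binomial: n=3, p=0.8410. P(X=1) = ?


C(3,1) = 3
p^1 = 0.841000
(1-p)^2 = 0.025281
P = 3 * 0.841000 * 0.025281 = 0.0638

P(X=1) = 0.0638


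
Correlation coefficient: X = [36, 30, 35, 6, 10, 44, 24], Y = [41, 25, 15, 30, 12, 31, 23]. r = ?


Mean X = 26.4286, Mean Y = 25.2857
SD X = 12.981934, SD Y = 9.176278
Cov = 41.306122
r = 41.306122/(12.981934*9.176278) = 0.3467

r = 0.3467


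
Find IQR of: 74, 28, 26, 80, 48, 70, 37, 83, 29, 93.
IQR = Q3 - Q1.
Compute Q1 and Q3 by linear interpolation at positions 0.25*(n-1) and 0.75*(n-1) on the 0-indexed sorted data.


Sorted: 26, 28, 29, 37, 48, 70, 74, 80, 83, 93
Q1 (25th %ile) = 31.0000
Q3 (75th %ile) = 78.5000
IQR = 78.5000 - 31.0000 = 47.5000

IQR = 47.5000


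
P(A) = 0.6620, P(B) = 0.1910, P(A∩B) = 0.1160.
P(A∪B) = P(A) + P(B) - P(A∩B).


P(A∪B) = 0.6620 + 0.1910 - 0.1160
= 0.8530 - 0.1160
= 0.7370

P(A∪B) = 0.7370


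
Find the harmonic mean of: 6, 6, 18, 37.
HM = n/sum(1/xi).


Sum of reciprocals = 1/6 + 1/6 + 1/18 + 1/37 = 0.415916
HM = 4/0.415916 = 9.6173

HM = 9.6173


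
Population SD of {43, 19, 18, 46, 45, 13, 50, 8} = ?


Mean = 30.2500
Variance = 260.9375
SD = sqrt(260.9375) = 16.1536

SD = 16.1536


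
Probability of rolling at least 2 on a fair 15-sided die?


Favorable outcomes (roll ≥ 2): 14
Total outcomes = 15
P = 14/15 = 0.9333

P = 0.9333


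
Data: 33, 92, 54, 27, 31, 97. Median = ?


Sorted: 27, 31, 33, 54, 92, 97
n = 6 (even)
Middle values: 33 and 54
Median = (33+54)/2 = 43.5000

Median = 43.5000


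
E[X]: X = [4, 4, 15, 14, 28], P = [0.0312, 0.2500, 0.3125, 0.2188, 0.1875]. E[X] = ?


E[X] = 4*0.0312 + 4*0.2500 + 15*0.3125 + 14*0.2188 + 28*0.1875
= 0.1248 + 1.0000 + 4.6875 + 3.0632 + 5.2500
= 14.1255

E[X] = 14.1255


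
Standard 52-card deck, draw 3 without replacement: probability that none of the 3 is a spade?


P(no spades) = (39/52) × (38/51) × (37/50)
= 0.4135

P = 0.4135


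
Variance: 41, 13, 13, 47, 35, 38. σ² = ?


Mean = 31.1667
Squared deviations: 96.6944, 330.0278, 330.0278, 250.6944, 14.6944, 46.6944
Sum = 1068.8333
Variance = 1068.8333/6 = 178.1389

Variance = 178.1389


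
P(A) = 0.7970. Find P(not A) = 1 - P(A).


P(not A) = 1 - 0.7970 = 0.2030

P(not A) = 0.2030


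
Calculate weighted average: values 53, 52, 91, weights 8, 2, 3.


Numerator = 53*8 + 52*2 + 91*3 = 801
Denominator = 8 + 2 + 3 = 13
WM = 801/13 = 61.6154

WM = 61.6154


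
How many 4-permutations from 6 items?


P(6,4) = 6!/2!
= 720/2
= 360

P(6,4) = 360


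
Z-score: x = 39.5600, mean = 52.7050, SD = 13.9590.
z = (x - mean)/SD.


z = (39.5600 - 52.7050)/13.9590
= -13.1450/13.9590
= -0.9417

z = -0.9417


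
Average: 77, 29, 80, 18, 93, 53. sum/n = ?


Sum = 77 + 29 + 80 + 18 + 93 + 53 = 350
n = 6
Mean = 350/6 = 58.3333

Mean = 58.3333


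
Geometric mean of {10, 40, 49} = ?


Product = 10 × 40 × 49 = 19600
GM = 19600^(1/3) = 26.9620

GM = 26.9620


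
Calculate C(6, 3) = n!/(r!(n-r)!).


C(6,3) = 6!/(3! × 3!)
= 720/(6 × 6)
= 20

C(6,3) = 20


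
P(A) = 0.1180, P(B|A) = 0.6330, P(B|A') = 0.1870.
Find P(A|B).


P(B) = P(B|A)*P(A) + P(B|A')*P(A')
= 0.6330*0.1180 + 0.1870*0.8820
= 0.074694 + 0.164934 = 0.239628
P(A|B) = 0.074694/0.239628 = 0.3117

P(A|B) = 0.3117


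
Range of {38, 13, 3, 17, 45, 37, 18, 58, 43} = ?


Max = 58, Min = 3
Range = 58 - 3 = 55

Range = 55


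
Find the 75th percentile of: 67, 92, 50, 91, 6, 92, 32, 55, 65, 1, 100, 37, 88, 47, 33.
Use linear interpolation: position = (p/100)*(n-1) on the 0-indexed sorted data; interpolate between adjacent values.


Sorted: 1, 6, 32, 33, 37, 47, 50, 55, 65, 67, 88, 91, 92, 92, 100
n = 15
Index = 75/100 * 14 = 10.5000
Lower = data[10] = 88, Upper = data[11] = 91
P75 = 88 + 0.5000*(3) = 89.5000

P75 = 89.5000


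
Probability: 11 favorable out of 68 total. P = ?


P = 11/68 = 0.1618

P = 0.1618
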